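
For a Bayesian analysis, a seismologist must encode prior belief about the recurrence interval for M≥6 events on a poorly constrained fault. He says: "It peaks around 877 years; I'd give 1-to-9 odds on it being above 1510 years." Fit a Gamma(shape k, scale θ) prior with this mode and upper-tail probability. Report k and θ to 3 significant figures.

Gamma(k,θ) with k>1 has mode (k−1)θ, so θ = 877/(k−1).
Need P(X < 1510) = 0.9 with θ tied to k this way. Start at k = 2, θ = 877: P(X<1510) ≈ 0.513.
Too low — raise k to concentrate. Iterating converges to k ≈ 7.42.
Then θ = 877/(7.42−1) ≈ 137.

k ≈ 7.42, θ ≈ 137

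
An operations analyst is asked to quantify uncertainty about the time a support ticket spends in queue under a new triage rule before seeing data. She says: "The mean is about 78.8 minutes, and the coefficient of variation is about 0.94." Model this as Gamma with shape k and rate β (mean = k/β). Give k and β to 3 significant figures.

For Gamma(k, rate β): mean = k/β, variance = k/β², so CV = 1/√k.
CV = 0.94, hence k = 1/CV² = 1.13.
Then β = k/mean = 1.13/78.8 = 0.0144.

k ≈ 1.13, β ≈ 0.0144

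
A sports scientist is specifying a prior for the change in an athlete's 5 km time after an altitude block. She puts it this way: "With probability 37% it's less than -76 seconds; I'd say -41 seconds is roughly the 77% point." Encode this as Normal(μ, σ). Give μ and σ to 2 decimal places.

μ = -65.15, σ = 32.69

For Normal(μ,σ), the p-quantile is μ + z_p·σ. Here z_{0.37} = -0.3319, z_{0.77} = 0.7388.
So -76 = μ − 0.3319σ and -41 = μ + 0.7388σ.
Subtracting: σ = (-41 − -76)/(0.7388 − (-0.3319)) = 32.69.
Then μ = -76 − (-0.3319)·32.69 = -65.15.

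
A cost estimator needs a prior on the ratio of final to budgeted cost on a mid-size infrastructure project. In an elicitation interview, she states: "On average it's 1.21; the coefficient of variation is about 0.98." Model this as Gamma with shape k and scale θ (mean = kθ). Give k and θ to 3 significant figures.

For Gamma(k, scale θ): mean = kθ, variance = kθ², so CV = 1/√k.
CV = 0.98, hence k = 1/CV² = 1.04.
Then θ = mean/k = 1.21/1.04 = 1.16.

k ≈ 1.04, θ ≈ 1.16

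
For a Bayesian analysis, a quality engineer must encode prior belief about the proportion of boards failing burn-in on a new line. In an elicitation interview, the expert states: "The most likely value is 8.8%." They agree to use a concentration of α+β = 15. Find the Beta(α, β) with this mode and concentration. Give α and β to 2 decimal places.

For α,β > 1 the Beta mode is (α−1)/(α+β−2). With α+β = 15, the mode is (α−1)/13.
Set (α−1)/13 = 0.088 → α = 1 + 0.088·13 = 2.14.
β = 15 − α = 12.86.

α = 2.14, β = 12.86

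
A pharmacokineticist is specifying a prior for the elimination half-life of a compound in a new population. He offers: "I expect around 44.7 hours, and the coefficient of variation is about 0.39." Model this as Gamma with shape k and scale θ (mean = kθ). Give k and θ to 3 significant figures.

For Gamma(k, scale θ): mean = kθ, variance = kθ², so CV = 1/√k.
CV = 0.39, hence k = 1/CV² = 6.57.
Then θ = mean/k = 44.7/6.57 = 6.8.

k ≈ 6.57, θ ≈ 6.8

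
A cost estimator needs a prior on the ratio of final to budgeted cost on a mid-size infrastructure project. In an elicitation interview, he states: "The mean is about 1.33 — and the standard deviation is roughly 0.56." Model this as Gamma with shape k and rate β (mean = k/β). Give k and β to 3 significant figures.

For Gamma(k, rate β): mean = k/β, variance = k/β², so CV = 1/√k.
CV = SD/mean = 0.56/1.33 = 0.4211, hence k = 1/CV² = 5.64.
Then β = k/mean = 5.64/1.33 = 4.24.

k ≈ 5.64, β ≈ 4.24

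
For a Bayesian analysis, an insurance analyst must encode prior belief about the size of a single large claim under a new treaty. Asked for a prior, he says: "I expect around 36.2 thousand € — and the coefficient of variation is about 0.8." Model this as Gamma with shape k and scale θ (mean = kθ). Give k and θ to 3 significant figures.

k ≈ 1.56, θ ≈ 23.2

For Gamma(k, scale θ): mean = kθ, variance = kθ², so CV = 1/√k.
CV = 0.8, hence k = 1/CV² = 1.56.
Then θ = mean/k = 36.2/1.56 = 23.2.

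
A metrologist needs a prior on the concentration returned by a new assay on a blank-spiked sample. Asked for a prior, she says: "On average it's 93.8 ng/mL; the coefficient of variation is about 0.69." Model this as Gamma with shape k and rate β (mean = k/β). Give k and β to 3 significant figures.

For Gamma(k, rate β): mean = k/β, variance = k/β², so CV = 1/√k.
CV = 0.69, hence k = 1/CV² = 2.1.
Then β = k/mean = 2.1/93.8 = 0.0224.

k ≈ 2.1, β ≈ 0.0224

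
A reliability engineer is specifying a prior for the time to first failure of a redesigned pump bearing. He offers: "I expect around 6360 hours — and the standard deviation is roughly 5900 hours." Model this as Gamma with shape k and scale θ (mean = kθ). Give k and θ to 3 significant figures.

For Gamma(k, scale θ): mean = kθ, variance = kθ², so CV = 1/√k.
CV = SD/mean = 5900/6360 = 0.9277, hence k = 1/CV² = 1.16.
Then θ = mean/k = 6360/1.16 = 5470.

k ≈ 1.16, θ ≈ 5470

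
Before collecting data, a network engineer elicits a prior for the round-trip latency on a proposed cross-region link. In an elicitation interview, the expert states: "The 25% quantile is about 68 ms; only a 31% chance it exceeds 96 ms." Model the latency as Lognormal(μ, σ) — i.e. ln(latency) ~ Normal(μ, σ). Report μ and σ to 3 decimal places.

μ ≈ 4.418, σ ≈ 0.295

If T ~ Lognormal(μ,σ) then ln T ~ Normal(μ,σ), so the p-quantile of ln T is μ + z_p·σ.
ln(68) = 4.22 and ln(96) = 4.564; z_{0.25} = -0.6745, z_{0.69} = 0.4959.
σ = (4.564 − 4.22)/(0.4959 − (-0.6745)) = 0.295.
μ = 4.22 − (-0.6745)·0.295 = 4.418.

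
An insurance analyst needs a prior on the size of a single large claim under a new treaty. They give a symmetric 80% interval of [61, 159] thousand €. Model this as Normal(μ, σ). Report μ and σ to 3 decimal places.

A symmetric 80% interval runs μ ± z·σ with z = 1.282.
Half-width = 49, so σ = 49/1.282 = 38.235.
μ is the interval midpoint, 110.000.

μ = 110.000, σ = 38.235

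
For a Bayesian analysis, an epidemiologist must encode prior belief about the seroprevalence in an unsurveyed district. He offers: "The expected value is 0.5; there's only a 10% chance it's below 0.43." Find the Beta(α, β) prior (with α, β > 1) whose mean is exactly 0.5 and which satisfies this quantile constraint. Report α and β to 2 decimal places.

With mean 0.5 fixed, write α = 0.5s, β = 0.5s where s = α+β.
Need P(θ < 0.43) = 0.1 under Beta(0.5s, 0.5s). Normal approximation: (q−m)/√(m(1−m)/s) ≈ z_{0.1} = -1.28, so s ≈ 0.5·0.5·(-1.28)²/(0.43−0.5)² = 83.8.
At s = 83.8: P(θ<0.43) ≈ 0.100. Adjusting to match 0.1 gives s ≈ 83.47.
So α = 0.5·83.47 ≈ 41.73, β = 0.5·83.47 ≈ 41.73.

α ≈ 41.73, β ≈ 41.73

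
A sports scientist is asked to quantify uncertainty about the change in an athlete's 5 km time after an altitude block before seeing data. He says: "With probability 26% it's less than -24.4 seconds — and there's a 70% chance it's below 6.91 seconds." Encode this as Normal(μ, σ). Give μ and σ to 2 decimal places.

The p-quantile of Normal(μ,σ) is μ + z_p·σ, with z_{0.26} = -0.6433 and z_{0.7} = 0.5244.
Eliminate σ: μ = (z₂·x₁ − z₁·x₂)/(z₂ − z₁) = (0.5244·-24.4 − (-0.6433)·6.91)/1.168 = -7.15.
Then σ = (x₂ − x₁)/(z₂ − z₁) = (6.91 − -24.4)/1.168 = 26.81.

μ = -7.15, σ = 26.81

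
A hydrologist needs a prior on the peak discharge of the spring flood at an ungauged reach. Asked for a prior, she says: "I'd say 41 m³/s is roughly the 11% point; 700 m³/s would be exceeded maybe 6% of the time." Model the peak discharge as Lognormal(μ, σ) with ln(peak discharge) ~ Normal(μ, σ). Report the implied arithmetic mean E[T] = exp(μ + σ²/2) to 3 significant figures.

E[T] ≈ 241 m³/s

If T ~ Lognormal(μ,σ) then ln T ~ Normal(μ,σ), so the p-quantile of ln T is μ + z_p·σ.
ln(41) = 3.714 and ln(700) = 6.551; z_{0.11} = -1.227, z_{0.94} = 1.555.
σ = (6.551 − 3.714)/(1.555 − (-1.227)) = 1.020.
μ = 3.714 − (-1.227)·1.020 = 4.965.
E[T] = exp(μ + σ²/2) = exp(4.965 + 0.5204) = 241 m³/s.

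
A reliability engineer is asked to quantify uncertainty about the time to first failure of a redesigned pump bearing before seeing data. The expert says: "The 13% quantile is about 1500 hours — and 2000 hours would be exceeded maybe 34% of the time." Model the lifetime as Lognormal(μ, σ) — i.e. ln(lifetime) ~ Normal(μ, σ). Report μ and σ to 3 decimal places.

If T ~ Lognormal(μ,σ) then ln T ~ Normal(μ,σ), so the p-quantile of ln T is μ + z_p·σ.
ln(1500) = 7.313 and ln(2000) = 7.601; z_{0.13} = -1.126, z_{0.66} = 0.4125.
σ = (7.601 − 7.313)/(0.4125 − (-1.126)) = 0.187.
μ = 7.313 − (-1.126)·0.187 = 7.524.

μ ≈ 7.524, σ ≈ 0.187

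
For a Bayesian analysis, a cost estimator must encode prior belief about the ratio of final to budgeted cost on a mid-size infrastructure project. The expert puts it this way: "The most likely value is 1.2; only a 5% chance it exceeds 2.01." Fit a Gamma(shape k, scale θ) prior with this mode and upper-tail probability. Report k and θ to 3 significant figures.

Gamma(k,θ) with k>1 has mode (k−1)θ, so θ = 1.2/(k−1).
Need P(X < 2.01) = 0.95 with θ tied to k this way. Start at k = 2, θ = 1.2: P(X<2.01) ≈ 0.499.
Too low — raise k to concentrate. Iterating converges to k ≈ 11.5.
Then θ = 1.2/(11.5−1) ≈ 0.114.

k ≈ 11.5, θ ≈ 0.114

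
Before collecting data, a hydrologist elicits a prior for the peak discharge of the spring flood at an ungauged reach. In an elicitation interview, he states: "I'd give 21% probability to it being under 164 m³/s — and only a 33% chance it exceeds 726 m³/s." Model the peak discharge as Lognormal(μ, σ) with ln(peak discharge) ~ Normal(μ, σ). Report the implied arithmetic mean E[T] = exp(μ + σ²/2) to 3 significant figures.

If T ~ Lognormal(μ,σ) then ln T ~ Normal(μ,σ), so the p-quantile of ln T is μ + z_p·σ.
ln(164) = 5.1 and ln(726) = 6.588; z_{0.21} = -0.8064, z_{0.67} = 0.4399.
σ = (6.588 − 5.1)/(0.4399 − (-0.8064)) = 1.194.
μ = 5.1 − (-0.8064)·1.194 = 6.062.
E[T] = exp(μ + σ²/2) = exp(6.062 + 0.7124) = 876 m³/s.

E[T] ≈ 876 m³/s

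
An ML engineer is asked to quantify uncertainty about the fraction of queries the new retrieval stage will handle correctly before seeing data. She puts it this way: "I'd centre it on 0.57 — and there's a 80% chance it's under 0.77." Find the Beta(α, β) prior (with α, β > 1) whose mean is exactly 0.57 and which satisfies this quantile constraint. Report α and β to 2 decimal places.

With mean 0.57 fixed, write α = 0.57s, β = 0.43s where s = α+β.
Need P(θ < 0.77) = 0.8 under Beta(0.57s, 0.43s). Normal approximation: (q−m)/√(m(1−m)/s) ≈ z_{0.8} = 0.842, so s ≈ 0.57·0.43·(0.842)²/(0.77−0.57)² = 4.3.
At s = 4.3: P(θ<0.77) ≈ 0.795. Adjusting to match 0.8 gives s ≈ 4.49.
So α = 0.57·4.49 ≈ 2.56, β = 0.43·4.49 ≈ 1.93.

α ≈ 2.56, β ≈ 1.93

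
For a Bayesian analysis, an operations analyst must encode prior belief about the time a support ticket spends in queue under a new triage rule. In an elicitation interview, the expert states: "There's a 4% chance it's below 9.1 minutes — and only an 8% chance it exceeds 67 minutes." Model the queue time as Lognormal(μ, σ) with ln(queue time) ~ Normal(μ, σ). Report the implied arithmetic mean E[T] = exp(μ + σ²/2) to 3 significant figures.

If T ~ Lognormal(μ,σ) then ln T ~ Normal(μ,σ), so the p-quantile of ln T is μ + z_p·σ.
ln(9.1) = 2.208 and ln(67) = 4.205; z_{0.04} = -1.751, z_{0.92} = 1.405.
σ = (4.205 − 2.208)/(1.405 − (-1.751)) = 0.633.
μ = 2.208 − (-1.751)·0.633 = 3.316.
E[T] = exp(μ + σ²/2) = exp(3.316 + 0.2001) = 33.6 minutes.

E[T] ≈ 33.6 minutes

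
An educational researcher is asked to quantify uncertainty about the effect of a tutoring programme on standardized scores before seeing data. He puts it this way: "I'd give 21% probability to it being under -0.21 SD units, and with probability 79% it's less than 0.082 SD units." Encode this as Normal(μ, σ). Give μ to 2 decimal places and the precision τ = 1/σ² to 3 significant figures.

The p-quantile of Normal(μ,σ) is μ + z_p·σ, with z_{0.21} = -0.8064 and z_{0.79} = 0.8064.
Eliminate σ: μ = (z₂·x₁ − z₁·x₂)/(z₂ − z₁) = (0.8064·-0.21 − (-0.8064)·0.082)/1.613 = -0.06.
Then σ = (x₂ − x₁)/(z₂ − z₁) = (0.082 − -0.21)/1.613 = 0.18.
Precision τ = 1/σ² = 1/0.181² = 30.5.

μ = -0.06, τ = 30.5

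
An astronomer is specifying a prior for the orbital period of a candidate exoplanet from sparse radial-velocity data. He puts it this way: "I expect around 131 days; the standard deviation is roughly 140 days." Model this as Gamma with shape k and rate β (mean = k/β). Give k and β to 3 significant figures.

For Gamma(k, rate β): mean = k/β, variance = k/β², so CV = 1/√k.
CV = SD/mean = 140/131 = 1.069, hence k = 1/CV² = 0.876.
Then β = k/mean = 0.876/131 = 0.00668.

k ≈ 0.876, β ≈ 0.00668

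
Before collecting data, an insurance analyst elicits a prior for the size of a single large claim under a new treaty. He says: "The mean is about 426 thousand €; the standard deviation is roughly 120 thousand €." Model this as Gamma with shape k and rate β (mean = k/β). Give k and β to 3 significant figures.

For Gamma(k, rate β): mean = k/β, variance = k/β², so CV = 1/√k.
CV = SD/mean = 120/426 = 0.2817, hence k = 1/CV² = 12.6.
Then β = k/mean = 12.6/426 = 0.0296.

k ≈ 12.6, β ≈ 0.0296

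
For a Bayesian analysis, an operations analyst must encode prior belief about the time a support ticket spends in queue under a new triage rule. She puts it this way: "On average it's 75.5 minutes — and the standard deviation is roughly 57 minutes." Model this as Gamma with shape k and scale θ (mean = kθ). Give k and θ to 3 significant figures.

k ≈ 1.75, θ ≈ 43

For Gamma(k, scale θ): mean = kθ, variance = kθ², so CV = 1/√k.
CV = SD/mean = 57/75.5 = 0.755, hence k = 1/CV² = 1.75.
Then θ = mean/k = 75.5/1.75 = 43.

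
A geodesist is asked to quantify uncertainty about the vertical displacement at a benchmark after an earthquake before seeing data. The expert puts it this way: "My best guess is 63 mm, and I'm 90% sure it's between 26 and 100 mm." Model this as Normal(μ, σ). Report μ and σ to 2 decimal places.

A symmetric 90% interval runs μ ± z·σ with z = 1.645.
Half-width = 37, so σ = 37/1.645 = 22.49.
μ is the stated best guess, 63.00.

μ = 63.00, σ = 22.49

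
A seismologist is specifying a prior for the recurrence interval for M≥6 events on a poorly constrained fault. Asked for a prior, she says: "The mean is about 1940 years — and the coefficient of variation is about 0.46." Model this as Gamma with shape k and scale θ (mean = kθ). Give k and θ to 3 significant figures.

k ≈ 4.73, θ ≈ 411

For Gamma(k, scale θ): mean = kθ, variance = kθ², so CV = 1/√k.
CV = 0.46, hence k = 1/CV² = 4.73.
Then θ = mean/k = 1940/4.73 = 411.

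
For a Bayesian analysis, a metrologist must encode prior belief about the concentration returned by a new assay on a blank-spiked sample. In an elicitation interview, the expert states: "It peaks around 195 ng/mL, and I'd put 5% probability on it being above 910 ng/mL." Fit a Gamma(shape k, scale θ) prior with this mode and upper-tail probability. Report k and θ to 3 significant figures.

k ≈ 2.03, θ ≈ 190

Gamma(k,θ) with k>1 has mode (k−1)θ, so θ = 195/(k−1).
Need P(X < 910) = 0.95 with θ tied to k this way. Start at k = 2, θ = 195: P(X<910) ≈ 0.947.
Too low — raise k to concentrate. Iterating converges to k ≈ 2.03.
Then θ = 195/(2.03−1) ≈ 190.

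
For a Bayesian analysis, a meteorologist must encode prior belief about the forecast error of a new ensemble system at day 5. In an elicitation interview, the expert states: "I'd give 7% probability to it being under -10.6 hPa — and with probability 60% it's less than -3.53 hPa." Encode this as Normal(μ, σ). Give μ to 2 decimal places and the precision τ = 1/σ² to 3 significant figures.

μ = -4.57, τ = 0.0598

For Normal(μ,σ), the p-quantile is μ + z_p·σ. Here z_{0.07} = -1.476, z_{0.6} = 0.2533.
So -10.6 = μ − 1.476σ and -3.53 = μ + 0.2533σ.
Subtracting: σ = (-3.53 − -10.6)/(0.2533 − (-1.476)) = 4.09.
Then μ = -10.6 − (-1.476)·4.09 = -4.57.
Precision τ = 1/σ² = 1/4.089² = 0.0598.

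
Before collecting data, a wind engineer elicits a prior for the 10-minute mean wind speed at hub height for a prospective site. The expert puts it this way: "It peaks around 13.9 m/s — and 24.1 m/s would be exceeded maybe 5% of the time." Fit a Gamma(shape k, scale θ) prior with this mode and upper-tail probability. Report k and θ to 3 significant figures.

Gamma(k,θ) with k>1 has mode (k−1)θ, so θ = 13.9/(k−1).
Need P(X < 24.1) = 0.95 with θ tied to k this way. Start at k = 2, θ = 13.9: P(X<24.1) ≈ 0.517.
Too low — raise k to concentrate. Iterating converges to k ≈ 10.2.
Then θ = 13.9/(10.2−1) ≈ 1.51.

k ≈ 10.2, θ ≈ 1.51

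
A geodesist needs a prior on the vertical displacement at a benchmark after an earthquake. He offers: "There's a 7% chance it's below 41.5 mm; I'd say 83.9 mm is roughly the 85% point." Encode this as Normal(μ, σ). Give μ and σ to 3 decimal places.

μ = 66.408, σ = 16.877

For Normal(μ,σ), the p-quantile is μ + z_p·σ. Here z_{0.07} = -1.476, z_{0.85} = 1.036.
So 41.5 = μ − 1.476σ and 83.9 = μ + 1.036σ.
Subtracting: σ = (83.9 − 41.5)/(1.036 − (-1.476)) = 16.877.
Then μ = 41.5 − (-1.476)·16.877 = 66.408.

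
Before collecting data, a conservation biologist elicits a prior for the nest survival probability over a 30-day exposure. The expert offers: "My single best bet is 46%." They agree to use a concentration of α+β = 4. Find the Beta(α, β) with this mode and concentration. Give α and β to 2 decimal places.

α = 1.92, β = 2.08

For α,β > 1 the Beta mode is (α−1)/(α+β−2). With α+β = 4, the mode is (α−1)/2.
Set (α−1)/2 = 0.46 → α = 1 + 0.46·2 = 1.92.
β = 4 − α = 2.08.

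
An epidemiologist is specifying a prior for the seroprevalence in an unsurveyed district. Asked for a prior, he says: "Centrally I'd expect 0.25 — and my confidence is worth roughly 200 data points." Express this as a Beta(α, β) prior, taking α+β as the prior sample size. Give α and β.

Under the effective-sample-size interpretation, Beta(α, β) has prior mean α/(α+β) and prior sample size α+β.
So α+β = 200 and α/(α+β) = 0.25, giving α = 0.25·200 = 50 and β = 200 − 50 = 150.

α = 50, β = 150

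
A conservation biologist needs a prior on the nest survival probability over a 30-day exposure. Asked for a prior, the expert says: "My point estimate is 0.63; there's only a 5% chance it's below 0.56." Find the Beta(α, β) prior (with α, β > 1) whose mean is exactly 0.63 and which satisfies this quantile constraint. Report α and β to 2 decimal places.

With mean 0.63 fixed, write α = 0.63s, β = 0.37s where s = α+β.
Need P(θ < 0.56) = 0.05 under Beta(0.63s, 0.37s). Normal approximation: (q−m)/√(m(1−m)/s) ≈ z_{0.05} = -1.64, so s ≈ 0.63·0.37·(-1.64)²/(0.56−0.63)² = 128.7.
At s = 128.7: P(θ<0.56) ≈ 0.052. Adjusting to match 0.05 gives s ≈ 132.01.
So α = 0.63·132.01 ≈ 83.17, β = 0.37·132.01 ≈ 48.84.

α ≈ 83.17, β ≈ 48.84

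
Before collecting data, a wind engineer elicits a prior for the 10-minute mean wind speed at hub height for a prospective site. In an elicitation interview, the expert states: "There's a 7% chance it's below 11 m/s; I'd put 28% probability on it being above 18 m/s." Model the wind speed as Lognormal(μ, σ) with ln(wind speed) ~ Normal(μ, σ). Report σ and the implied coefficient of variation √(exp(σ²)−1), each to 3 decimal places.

If T ~ Lognormal(μ,σ) then ln T ~ Normal(μ,σ), so the p-quantile of ln T is μ + z_p·σ.
ln(11) = 2.398 and ln(18) = 2.89; z_{0.07} = -1.476, z_{0.72} = 0.5828.
σ = (2.89 − 2.398)/(0.5828 − (-1.476)) = 0.239.
μ = 2.398 − (-1.476)·0.239 = 2.751.
CV = √(exp(σ²)−1) = √(exp(0.0572)−1) = 0.243.

σ ≈ 0.239, CV ≈ 0.243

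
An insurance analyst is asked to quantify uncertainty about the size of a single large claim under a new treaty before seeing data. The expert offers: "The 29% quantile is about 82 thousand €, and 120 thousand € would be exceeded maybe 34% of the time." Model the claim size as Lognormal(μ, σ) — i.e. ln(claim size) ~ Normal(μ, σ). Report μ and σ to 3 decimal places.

If T ~ Lognormal(μ,σ) then ln T ~ Normal(μ,σ), so the p-quantile of ln T is μ + z_p·σ.
ln(82) = 4.407 and ln(120) = 4.787; z_{0.29} = -0.5534, z_{0.66} = 0.4125.
σ = (4.787 − 4.407)/(0.4125 − (-0.5534)) = 0.394.
μ = 4.407 − (-0.5534)·0.394 = 4.625.

μ ≈ 4.625, σ ≈ 0.394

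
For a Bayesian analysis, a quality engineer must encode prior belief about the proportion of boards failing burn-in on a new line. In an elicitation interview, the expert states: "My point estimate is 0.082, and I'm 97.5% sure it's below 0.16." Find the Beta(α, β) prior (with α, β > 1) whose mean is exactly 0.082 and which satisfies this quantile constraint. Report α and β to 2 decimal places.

α ≈ 5.24, β ≈ 58.64

With mean 0.082 fixed, write α = 0.082s, β = 0.918s where s = α+β.
Need P(θ < 0.16) = 0.975 under Beta(0.082s, 0.918s). Normal approximation: (q−m)/√(m(1−m)/s) ≈ z_{0.975} = 1.96, so s ≈ 0.082·0.918·(1.96)²/(0.16−0.082)² = 47.5.
At s = 47.5: P(θ<0.16) ≈ 0.958. Adjusting to match 0.975 gives s ≈ 63.88.
So α = 0.082·63.88 ≈ 5.24, β = 0.918·63.88 ≈ 58.64.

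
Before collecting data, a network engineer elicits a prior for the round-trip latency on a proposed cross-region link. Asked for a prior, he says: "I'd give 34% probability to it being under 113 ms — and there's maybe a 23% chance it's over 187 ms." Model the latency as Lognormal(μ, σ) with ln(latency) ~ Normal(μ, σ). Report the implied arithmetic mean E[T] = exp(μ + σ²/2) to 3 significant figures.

E[T] ≈ 149 ms

If T ~ Lognormal(μ,σ) then ln T ~ Normal(μ,σ), so the p-quantile of ln T is μ + z_p·σ.
ln(113) = 4.727 and ln(187) = 5.231; z_{0.34} = -0.4125, z_{0.77} = 0.7388.
σ = (5.231 − 4.727)/(0.7388 − (-0.4125)) = 0.438.
μ = 4.727 − (-0.4125)·0.438 = 4.908.
E[T] = exp(μ + σ²/2) = exp(4.908 + 0.0957) = 149 ms.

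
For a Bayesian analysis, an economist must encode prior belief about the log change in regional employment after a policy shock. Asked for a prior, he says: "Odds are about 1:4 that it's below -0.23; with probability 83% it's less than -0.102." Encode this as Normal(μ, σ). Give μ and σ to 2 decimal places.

For Normal(μ,σ), the p-quantile is μ + z_p·σ. Here z_{0.2} = -0.8416, z_{0.83} = 0.9542.
So -0.23 = μ − 0.8416σ and -0.102 = μ + 0.9542σ.
Subtracting: σ = (-0.102 − -0.23)/(0.9542 − (-0.8416)) = 0.07.
Then μ = -0.23 − (-0.8416)·0.07 = -0.17.

μ = -0.17, σ = 0.07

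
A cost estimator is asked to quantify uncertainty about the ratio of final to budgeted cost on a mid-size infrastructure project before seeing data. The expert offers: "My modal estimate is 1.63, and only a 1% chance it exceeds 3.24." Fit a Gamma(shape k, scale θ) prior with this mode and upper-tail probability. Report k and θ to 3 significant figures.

k ≈ 11.4, θ ≈ 0.156

Gamma(k,θ) with k>1 has mode (k−1)θ, so θ = 1.63/(k−1).
Need P(X < 3.24) = 0.99 with θ tied to k this way. Start at k = 2, θ = 1.63: P(X<3.24) ≈ 0.591.
Too low — raise k to concentrate. Iterating converges to k ≈ 11.4.
Then θ = 1.63/(11.4−1) ≈ 0.156.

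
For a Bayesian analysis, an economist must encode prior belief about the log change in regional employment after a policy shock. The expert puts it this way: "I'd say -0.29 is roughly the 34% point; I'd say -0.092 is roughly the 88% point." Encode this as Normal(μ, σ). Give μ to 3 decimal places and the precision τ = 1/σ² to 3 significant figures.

μ = -0.239, τ = 64.3

The p-quantile of Normal(μ,σ) is μ + z_p·σ, with z_{0.34} = -0.4125 and z_{0.88} = 1.175.
Eliminate σ: μ = (z₂·x₁ − z₁·x₂)/(z₂ − z₁) = (1.175·-0.29 − (-0.4125)·-0.092)/1.587 = -0.239.
Then σ = (x₂ − x₁)/(z₂ − z₁) = (-0.092 − -0.29)/1.587 = 0.125.
Precision τ = 1/σ² = 1/0.1247² = 64.3.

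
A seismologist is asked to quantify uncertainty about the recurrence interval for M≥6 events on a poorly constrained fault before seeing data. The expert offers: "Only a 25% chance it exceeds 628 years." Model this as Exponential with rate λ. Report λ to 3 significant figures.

P(T > 628.0) = e^(−λ·628.0) = 0.25, so λ = −ln(0.25)/628.0 = 0.00221.

λ ≈ 0.00221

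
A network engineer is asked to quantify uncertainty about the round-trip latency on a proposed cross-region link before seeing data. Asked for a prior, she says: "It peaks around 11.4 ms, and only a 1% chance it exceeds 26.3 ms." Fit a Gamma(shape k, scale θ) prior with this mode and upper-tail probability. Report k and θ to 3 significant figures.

k ≈ 7.83, θ ≈ 1.67

Gamma(k,θ) with k>1 has mode (k−1)θ, so θ = 11.4/(k−1).
Need P(X < 26.3) = 0.99 with θ tied to k this way. Start at k = 2, θ = 11.4: P(X<26.3) ≈ 0.671.
Too low — raise k to concentrate. Iterating converges to k ≈ 7.83.
Then θ = 11.4/(7.83−1) ≈ 1.67.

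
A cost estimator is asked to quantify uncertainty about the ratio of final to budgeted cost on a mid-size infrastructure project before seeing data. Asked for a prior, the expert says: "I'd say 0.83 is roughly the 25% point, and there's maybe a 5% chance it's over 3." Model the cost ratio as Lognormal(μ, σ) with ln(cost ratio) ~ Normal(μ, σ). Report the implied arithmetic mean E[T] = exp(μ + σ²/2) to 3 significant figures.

If T ~ Lognormal(μ,σ) then ln T ~ Normal(μ,σ), so the p-quantile of ln T is μ + z_p·σ.
ln(0.83) = -0.1863 and ln(3) = 1.099; z_{0.25} = -0.6745, z_{0.95} = 1.645.
σ = (1.099 − -0.1863)/(1.645 − (-0.6745)) = 0.554.
μ = -0.1863 − (-0.6745)·0.554 = 0.187.
E[T] = exp(μ + σ²/2) = exp(0.187 + 0.1535) = 1.41.

E[T] ≈ 1.41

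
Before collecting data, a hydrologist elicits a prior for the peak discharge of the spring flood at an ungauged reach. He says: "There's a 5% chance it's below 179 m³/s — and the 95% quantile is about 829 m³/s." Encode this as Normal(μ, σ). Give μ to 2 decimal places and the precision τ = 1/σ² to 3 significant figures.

The p-quantile of Normal(μ,σ) is μ + z_p·σ, with z_{0.05} = -1.645 and z_{0.95} = 1.645.
Eliminate σ: μ = (z₂·x₁ − z₁·x₂)/(z₂ − z₁) = (1.645·179 − (-1.645)·829)/3.29 = 504.00.
Then σ = (x₂ − x₁)/(z₂ − z₁) = (829 − 179)/3.29 = 197.59.
Precision τ = 1/σ² = 1/197.6² = 2.56e-05.

μ = 504.00, τ = 2.56e-05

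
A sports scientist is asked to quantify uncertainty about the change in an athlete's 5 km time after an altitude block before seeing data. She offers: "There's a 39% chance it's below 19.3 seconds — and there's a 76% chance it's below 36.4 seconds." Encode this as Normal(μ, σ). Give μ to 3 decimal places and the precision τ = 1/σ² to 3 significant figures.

The p-quantile of Normal(μ,σ) is μ + z_p·σ, with z_{0.39} = -0.2793 and z_{0.76} = 0.7063.
Eliminate σ: μ = (z₂·x₁ − z₁·x₂)/(z₂ − z₁) = (0.7063·19.3 − (-0.2793)·36.4)/0.9856 = 24.146.
Then σ = (x₂ − x₁)/(z₂ − z₁) = (36.4 − 19.3)/0.9856 = 17.349.
Precision τ = 1/σ² = 1/17.35² = 0.00332.

μ = 24.146, τ = 0.00332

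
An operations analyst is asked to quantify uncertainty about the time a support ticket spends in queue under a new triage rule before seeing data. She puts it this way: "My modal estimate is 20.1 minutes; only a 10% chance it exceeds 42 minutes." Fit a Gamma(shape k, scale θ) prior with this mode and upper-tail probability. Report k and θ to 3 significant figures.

Gamma(k,θ) with k>1 has mode (k−1)θ, so θ = 20.1/(k−1).
Need P(X < 42) = 0.9 with θ tied to k this way. Start at k = 2, θ = 20.1: P(X<42) ≈ 0.618.
Too low — raise k to concentrate. Iterating converges to k ≈ 4.54.
Then θ = 20.1/(4.54−1) ≈ 5.68.

k ≈ 4.54, θ ≈ 5.68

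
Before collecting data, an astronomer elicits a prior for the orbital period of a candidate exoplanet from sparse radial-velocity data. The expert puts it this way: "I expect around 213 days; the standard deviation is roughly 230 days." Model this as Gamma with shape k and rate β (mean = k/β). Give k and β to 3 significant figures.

k ≈ 0.858, β ≈ 0.00403

For Gamma(k, rate β): mean = k/β, variance = k/β², so CV = 1/√k.
CV = SD/mean = 230/213 = 1.08, hence k = 1/CV² = 0.858.
Then β = k/mean = 0.858/213 = 0.00403.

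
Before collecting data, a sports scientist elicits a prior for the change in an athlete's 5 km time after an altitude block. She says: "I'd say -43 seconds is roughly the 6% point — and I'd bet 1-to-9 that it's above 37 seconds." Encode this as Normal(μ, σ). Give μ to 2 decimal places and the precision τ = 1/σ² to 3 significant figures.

For Normal(μ,σ), the p-quantile is μ + z_p·σ. Here z_{0.06} = -1.555, z_{0.9} = 1.282.
So -43 = μ − 1.555σ and 37 = μ + 1.282σ.
Subtracting: σ = (37 − -43)/(1.282 − (-1.555)) = 28.21.
Then μ = -43 − (-1.555)·28.21 = 0.85.
Precision τ = 1/σ² = 1/28.21² = 0.00126.

μ = 0.85, τ = 0.00126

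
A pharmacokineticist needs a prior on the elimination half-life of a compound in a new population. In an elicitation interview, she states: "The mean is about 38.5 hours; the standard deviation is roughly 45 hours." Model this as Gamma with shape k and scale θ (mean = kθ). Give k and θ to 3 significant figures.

For Gamma(k, scale θ): mean = kθ, variance = kθ², so CV = 1/√k.
CV = SD/mean = 45/38.5 = 1.169, hence k = 1/CV² = 0.732.
Then θ = mean/k = 38.5/0.732 = 52.6.

k ≈ 0.732, θ ≈ 52.6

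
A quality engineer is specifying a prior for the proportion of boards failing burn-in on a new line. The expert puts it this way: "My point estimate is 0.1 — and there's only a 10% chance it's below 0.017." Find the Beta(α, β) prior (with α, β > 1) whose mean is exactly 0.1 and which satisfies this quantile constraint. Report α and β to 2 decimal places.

With mean 0.1 fixed, write α = 0.1s, β = 0.9s where s = α+β.
Need P(θ < 0.017) = 0.1 under Beta(0.1s, 0.9s). Normal approximation: (q−m)/√(m(1−m)/s) ≈ z_{0.1} = -1.28, so s ≈ 0.1·0.9·(-1.28)²/(0.017−0.1)² = 21.5.
At s = 21.5: P(θ<0.017) ≈ 0.034. Adjusting to match 0.1 gives s ≈ 12.71.
So α = 0.1·12.71 ≈ 1.27, β = 0.9·12.71 ≈ 11.44.

α ≈ 1.27, β ≈ 11.44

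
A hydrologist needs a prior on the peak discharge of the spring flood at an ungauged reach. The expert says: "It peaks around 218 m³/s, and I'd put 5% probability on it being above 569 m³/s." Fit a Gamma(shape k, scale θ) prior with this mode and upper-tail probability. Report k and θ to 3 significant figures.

Gamma(k,θ) with k>1 has mode (k−1)θ, so θ = 218/(k−1).
Need P(X < 569) = 0.95 with θ tied to k this way. Start at k = 2, θ = 218: P(X<569) ≈ 0.735.
Too low — raise k to concentrate. Iterating converges to k ≈ 3.94.
Then θ = 218/(3.94−1) ≈ 74.3.

k ≈ 3.94, θ ≈ 74.3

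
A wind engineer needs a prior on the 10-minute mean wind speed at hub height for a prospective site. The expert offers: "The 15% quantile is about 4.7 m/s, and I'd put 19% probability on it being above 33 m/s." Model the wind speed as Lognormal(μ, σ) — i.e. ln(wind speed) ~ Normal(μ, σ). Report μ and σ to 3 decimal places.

μ ≈ 2.603, σ ≈ 1.018

If T ~ Lognormal(μ,σ) then ln T ~ Normal(μ,σ), so the p-quantile of ln T is μ + z_p·σ.
ln(4.7) = 1.548 and ln(33) = 3.497; z_{0.15} = -1.036, z_{0.81} = 0.8779.
σ = (3.497 − 1.548)/(0.8779 − (-1.036)) = 1.018.
μ = 1.548 − (-1.036)·1.018 = 2.603.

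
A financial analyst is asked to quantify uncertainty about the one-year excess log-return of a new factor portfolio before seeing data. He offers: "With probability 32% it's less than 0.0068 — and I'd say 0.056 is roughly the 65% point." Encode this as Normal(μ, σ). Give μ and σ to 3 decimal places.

μ = 0.034, σ = 0.058

The p-quantile of Normal(μ,σ) is μ + z_p·σ, with z_{0.32} = -0.4677 and z_{0.65} = 0.3853.
Eliminate σ: μ = (z₂·x₁ − z₁·x₂)/(z₂ − z₁) = (0.3853·0.0068 − (-0.4677)·0.056)/0.853 = 0.034.
Then σ = (x₂ − x₁)/(z₂ − z₁) = (0.056 − 0.0068)/0.853 = 0.058.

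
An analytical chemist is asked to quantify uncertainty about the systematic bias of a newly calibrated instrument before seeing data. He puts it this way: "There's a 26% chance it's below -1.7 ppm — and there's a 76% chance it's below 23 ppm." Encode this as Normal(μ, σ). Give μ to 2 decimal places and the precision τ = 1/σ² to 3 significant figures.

μ = 10.07, τ = 0.00299

The p-quantile of Normal(μ,σ) is μ + z_p·σ, with z_{0.26} = -0.6433 and z_{0.76} = 0.7063.
Eliminate σ: μ = (z₂·x₁ − z₁·x₂)/(z₂ − z₁) = (0.7063·-1.7 − (-0.6433)·23)/1.35 = 10.07.
Then σ = (x₂ − x₁)/(z₂ − z₁) = (23 − -1.7)/1.35 = 18.30.
Precision τ = 1/σ² = 1/18.3² = 0.00299.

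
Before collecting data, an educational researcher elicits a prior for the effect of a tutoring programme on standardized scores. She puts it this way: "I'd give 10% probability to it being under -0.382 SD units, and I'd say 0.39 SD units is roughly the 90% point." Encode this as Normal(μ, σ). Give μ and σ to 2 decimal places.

μ = 0.00, σ = 0.30

The p-quantile of Normal(μ,σ) is μ + z_p·σ, with z_{0.1} = -1.282 and z_{0.9} = 1.282.
Eliminate σ: μ = (z₂·x₁ − z₁·x₂)/(z₂ − z₁) = (1.282·-0.382 − (-1.282)·0.39)/2.563 = 0.00.
Then σ = (x₂ − x₁)/(z₂ − z₁) = (0.39 − -0.382)/2.563 = 0.30.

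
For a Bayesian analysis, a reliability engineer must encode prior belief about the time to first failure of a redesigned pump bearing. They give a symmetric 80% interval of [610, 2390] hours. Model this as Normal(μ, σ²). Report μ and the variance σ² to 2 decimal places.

A symmetric 80% interval runs μ ± z·σ with z = 1.282.
Half-width = 890, so σ = 890/1.282 = 694.471 and σ² = 482289.54.
μ is the interval midpoint, 1500.00.

μ = 1500.00, σ² = 482289.54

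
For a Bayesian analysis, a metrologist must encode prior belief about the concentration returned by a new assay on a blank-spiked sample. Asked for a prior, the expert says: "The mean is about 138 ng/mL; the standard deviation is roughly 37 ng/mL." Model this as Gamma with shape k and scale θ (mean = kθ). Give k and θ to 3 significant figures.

k ≈ 13.9, θ ≈ 9.92

For Gamma(k, scale θ): mean = kθ, variance = kθ², so CV = 1/√k.
CV = SD/mean = 37/138 = 0.2681, hence k = 1/CV² = 13.9.
Then θ = mean/k = 138/13.9 = 9.92.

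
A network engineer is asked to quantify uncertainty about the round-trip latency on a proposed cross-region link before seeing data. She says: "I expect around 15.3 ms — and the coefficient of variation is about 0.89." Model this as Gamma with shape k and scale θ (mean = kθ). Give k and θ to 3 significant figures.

k ≈ 1.26, θ ≈ 12.1

For Gamma(k, scale θ): mean = kθ, variance = kθ², so CV = 1/√k.
CV = 0.89, hence k = 1/CV² = 1.26.
Then θ = mean/k = 15.3/1.26 = 12.1.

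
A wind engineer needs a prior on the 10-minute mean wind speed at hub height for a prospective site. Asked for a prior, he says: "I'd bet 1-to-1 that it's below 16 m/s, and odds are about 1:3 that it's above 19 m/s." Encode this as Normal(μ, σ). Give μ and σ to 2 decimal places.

μ = 16.00, σ = 4.45

For Normal(μ,σ), the p-quantile is μ + z_p·σ. Here z_{0.5} = 0, z_{0.75} = 0.6745.
So 16 = μ + 0σ and 19 = μ + 0.6745σ.
Subtracting: σ = (19 − 16)/(0.6745 − (0)) = 4.45.
Then μ = 16 − (0)·4.45 = 16.00.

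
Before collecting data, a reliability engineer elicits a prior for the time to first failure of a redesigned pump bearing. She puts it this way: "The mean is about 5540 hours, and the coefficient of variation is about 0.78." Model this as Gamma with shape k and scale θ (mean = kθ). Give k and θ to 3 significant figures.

For Gamma(k, scale θ): mean = kθ, variance = kθ², so CV = 1/√k.
CV = 0.78, hence k = 1/CV² = 1.64.
Then θ = mean/k = 5540/1.64 = 3370.

k ≈ 1.64, θ ≈ 3370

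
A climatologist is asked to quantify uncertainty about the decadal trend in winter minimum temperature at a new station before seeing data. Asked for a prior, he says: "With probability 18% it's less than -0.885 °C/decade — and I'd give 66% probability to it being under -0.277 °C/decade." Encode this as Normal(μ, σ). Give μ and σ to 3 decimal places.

For Normal(μ,σ), the p-quantile is μ + z_p·σ. Here z_{0.18} = -0.9154, z_{0.66} = 0.4125.
So -0.885 = μ − 0.9154σ and -0.277 = μ + 0.4125σ.
Subtracting: σ = (-0.277 − -0.885)/(0.4125 − (-0.9154)) = 0.458.
Then μ = -0.885 − (-0.9154)·0.458 = -0.466.

μ = -0.466, σ = 0.458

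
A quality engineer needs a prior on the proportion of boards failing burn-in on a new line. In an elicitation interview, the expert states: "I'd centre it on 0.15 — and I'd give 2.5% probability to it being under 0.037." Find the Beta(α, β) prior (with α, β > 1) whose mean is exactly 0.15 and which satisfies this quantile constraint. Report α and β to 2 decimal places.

α ≈ 3.28, β ≈ 18.59

With mean 0.15 fixed, write α = 0.15s, β = 0.85s where s = α+β.
Need P(θ < 0.037) = 0.025 under Beta(0.15s, 0.85s). Normal approximation: (q−m)/√(m(1−m)/s) ≈ z_{0.025} = -1.96, so s ≈ 0.15·0.85·(-1.96)²/(0.037−0.15)² = 38.4.
At s = 38.4: P(θ<0.037) ≈ 0.004. Adjusting to match 0.025 gives s ≈ 21.87.
So α = 0.15·21.87 ≈ 3.28, β = 0.85·21.87 ≈ 18.59.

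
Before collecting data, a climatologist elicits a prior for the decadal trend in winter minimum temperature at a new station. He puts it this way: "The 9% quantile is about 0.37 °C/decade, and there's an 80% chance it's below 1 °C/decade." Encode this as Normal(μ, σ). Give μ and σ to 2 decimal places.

The p-quantile of Normal(μ,σ) is μ + z_p·σ, with z_{0.09} = -1.341 and z_{0.8} = 0.8416.
Eliminate σ: μ = (z₂·x₁ − z₁·x₂)/(z₂ − z₁) = (0.8416·0.37 − (-1.341)·1)/2.182 = 0.76.
Then σ = (x₂ − x₁)/(z₂ − z₁) = (1 − 0.37)/2.182 = 0.29.

μ = 0.76, σ = 0.29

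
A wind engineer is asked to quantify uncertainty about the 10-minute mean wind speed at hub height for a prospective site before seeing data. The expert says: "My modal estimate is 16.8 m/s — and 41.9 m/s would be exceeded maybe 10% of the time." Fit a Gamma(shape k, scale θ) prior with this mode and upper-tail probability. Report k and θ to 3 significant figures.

Gamma(k,θ) with k>1 has mode (k−1)θ, so θ = 16.8/(k−1).
Need P(X < 41.9) = 0.9 with θ tied to k this way. Start at k = 2, θ = 16.8: P(X<41.9) ≈ 0.711.
Too low — raise k to concentrate. Iterating converges to k ≈ 3.3.
Then θ = 16.8/(3.3−1) ≈ 7.31.

k ≈ 3.3, θ ≈ 7.31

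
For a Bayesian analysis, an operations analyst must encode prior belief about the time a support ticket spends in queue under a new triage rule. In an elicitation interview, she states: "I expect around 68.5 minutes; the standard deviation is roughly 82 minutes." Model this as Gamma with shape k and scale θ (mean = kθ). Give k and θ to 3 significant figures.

k ≈ 0.698, θ ≈ 98.2

For Gamma(k, scale θ): mean = kθ, variance = kθ², so CV = 1/√k.
CV = SD/mean = 82/68.5 = 1.197, hence k = 1/CV² = 0.698.
Then θ = mean/k = 68.5/0.698 = 98.2.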